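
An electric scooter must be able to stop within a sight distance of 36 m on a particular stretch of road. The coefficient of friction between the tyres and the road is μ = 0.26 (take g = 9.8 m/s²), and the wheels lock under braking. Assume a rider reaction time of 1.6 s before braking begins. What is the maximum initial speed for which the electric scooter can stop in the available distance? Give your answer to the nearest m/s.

a = μg = 0.26 × 9.8 = 2.548 m/s².
Stopping distance: v·t_r + v²/(2a) = 36 with t_r = 1.6 s and a = 2.548 m/s².
So v² + 8.154 v − 183.46 = 0.
Positive root: v = −a·t_r + √((a·t_r)² + 2a·d) = −4.077 + √(16.622 + 183.46) = 10.0680 m/s.

Maximum speed ≈ 10 m/s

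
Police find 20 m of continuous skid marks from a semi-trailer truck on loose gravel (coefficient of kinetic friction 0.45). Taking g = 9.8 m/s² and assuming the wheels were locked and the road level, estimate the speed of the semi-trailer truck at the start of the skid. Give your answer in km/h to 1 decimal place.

Deceleration a = μg = 0.45 × 9.8 = 4.410 m/s².
v = √(2a·d) = √(2 × 4.410 × 20) = √176.400 = 13.2816 m/s.
= 13.2816 × 3.6 = 47.814 km/h.

Initial speed ≈ 47.8 km/h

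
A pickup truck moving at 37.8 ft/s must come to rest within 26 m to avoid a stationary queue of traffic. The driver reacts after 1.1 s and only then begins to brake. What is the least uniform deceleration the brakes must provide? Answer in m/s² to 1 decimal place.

37.8 ft/s × 0.3048 = 11.5214 m/s.
Distance covered during reaction = 11.5214 × 1.1 = 12.674 m.
Distance available for braking: 26 − 12.674 = 13.326 m.
v² = 2a·d ⇒ a = v²/(2d) = 11.5214² / (2 × 13.326) = 132.743 / 26.652 = 4.9806 m/s².

Required deceleration ≈ 5.0 m/s²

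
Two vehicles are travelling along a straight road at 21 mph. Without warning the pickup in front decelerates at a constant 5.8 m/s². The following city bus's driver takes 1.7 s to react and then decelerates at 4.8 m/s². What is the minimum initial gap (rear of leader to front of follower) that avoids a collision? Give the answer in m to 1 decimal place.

21 mph × 0.44704 = 9.3878 m/s.
Leader travels v²/(2a_L) = 88.131 / 11.600 = 7.598 m before stopping.
Follower covers v·t_r = 9.3878 × 1.7 = 15.959 m while reacting, then v²/(2a_F) = 88.131 / 9.600 = 9.180 m while braking, for a total of 15.959 + 9.180 = 25.139 m.
Since a_F ≤ a_L and the follower starts braking later, the follower is never slower than the leader, so the closest approach is when both have stopped.
Minimum gap = 25.139 − 7.598 = 17.541 m.

Minimum gap ≈ 17.5 m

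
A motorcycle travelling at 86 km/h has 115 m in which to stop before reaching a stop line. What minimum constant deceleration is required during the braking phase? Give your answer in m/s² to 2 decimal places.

Required deceleration ≈ 2.48 m/s²

86 km/h ÷ 3.6 = 23.8889 m/s.
v² = 2a·d ⇒ a = v²/(2d) = 23.8889² / (2 × 115.000) = 570.680 / 230.000 = 2.4812 m/s².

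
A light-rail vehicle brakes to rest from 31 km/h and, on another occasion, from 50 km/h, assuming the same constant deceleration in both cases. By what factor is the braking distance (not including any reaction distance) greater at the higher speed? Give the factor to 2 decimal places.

Braking distance d = v²/(2a), so with a fixed, d ∝ v².
Factor = (50/31)² = 1.6129² = 2.6014.

Factor ≈ 2.60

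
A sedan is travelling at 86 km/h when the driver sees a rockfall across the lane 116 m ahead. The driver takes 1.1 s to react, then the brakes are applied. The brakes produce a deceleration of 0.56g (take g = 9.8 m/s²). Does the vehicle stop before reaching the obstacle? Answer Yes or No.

Yes

86 km/h ÷ 3.6 = 23.8889 m/s.
a = 0.56 × 9.8 = 5.488 m/s².
Reaction distance = 23.8889 × 1.1 = 26.278 m.
Braking distance = v²/(2a) = 570.680 / 10.976 = 51.993 m.
Total stopping distance = 26.278 + 51.993 = 78.271 m, vs 116 m available — it stops with 116 − 78.271 = 37.729 m to spare.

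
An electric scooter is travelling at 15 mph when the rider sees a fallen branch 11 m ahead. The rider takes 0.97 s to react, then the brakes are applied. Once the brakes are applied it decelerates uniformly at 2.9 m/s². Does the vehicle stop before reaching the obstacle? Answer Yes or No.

No

15 mph × 0.44704 = 6.7056 m/s.
Reaction distance = 6.7056 × 0.97 = 6.504 m.
Braking distance = v²/(2a) = 44.965 / 5.800 = 7.753 m.
Total stopping distance = 6.504 + 7.753 = 14.257 m, vs 11 m available — it cannot stop in time and overshoots by 14.257 − 11 = 3.257 m.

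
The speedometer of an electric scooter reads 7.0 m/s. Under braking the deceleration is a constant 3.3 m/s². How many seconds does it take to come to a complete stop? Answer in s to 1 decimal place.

Braking time = v/a = 7.0000 / 3.300 = 2.121 s.

Braking time ≈ 2.1 s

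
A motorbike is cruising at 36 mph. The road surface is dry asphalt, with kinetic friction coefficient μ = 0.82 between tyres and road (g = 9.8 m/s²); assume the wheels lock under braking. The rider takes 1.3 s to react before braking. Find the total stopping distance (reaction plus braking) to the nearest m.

Total stopping distance ≈ 37 m

36 mph × 0.44704 = 16.0934 m/s.
a = μg = 0.82 × 9.8 = 8.036 m/s².
Reaction distance = v·t_r = 16.0934 × 1.3 = 20.921 m.
Braking distance = v²/(2a) = 16.0934² / (2 × 8.036) = 258.998 / 16.072 = 16.115 m.
Total = 20.921 + 16.115 = 37.036 m.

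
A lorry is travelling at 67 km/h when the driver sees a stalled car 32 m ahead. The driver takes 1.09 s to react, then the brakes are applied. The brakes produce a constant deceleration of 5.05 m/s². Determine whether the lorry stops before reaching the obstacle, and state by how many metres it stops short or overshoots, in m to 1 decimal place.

No — it overshoots by 22.6 m

67 km/h ÷ 3.6 = 18.6111 m/s.
Reaction distance = 18.6111 × 1.09 = 20.286 m.
Braking distance = v²/(2a) = 346.373 / 10.100 = 34.294 m.
Total stopping distance = 20.286 + 34.294 = 54.580 m, vs 32 m available — it cannot stop in time and overshoots by 54.580 − 32 = 22.580 m.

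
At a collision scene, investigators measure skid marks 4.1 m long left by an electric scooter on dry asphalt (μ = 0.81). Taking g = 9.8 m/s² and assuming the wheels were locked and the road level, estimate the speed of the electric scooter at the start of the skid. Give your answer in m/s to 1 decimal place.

Deceleration a = μg = 0.81 × 9.8 = 7.938 m/s².
v = √(2a·d) = √(2 × 7.938 × 4.1) = √65.092 = 8.0680 m/s.

Initial speed ≈ 8.1 m/s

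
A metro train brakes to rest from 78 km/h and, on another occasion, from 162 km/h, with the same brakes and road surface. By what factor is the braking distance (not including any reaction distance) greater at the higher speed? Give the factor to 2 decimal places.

Factor ≈ 4.31

Braking distance d = v²/(2a), so with a fixed, d ∝ v².
Factor = (162/78)² = 2.0769² = 4.3135.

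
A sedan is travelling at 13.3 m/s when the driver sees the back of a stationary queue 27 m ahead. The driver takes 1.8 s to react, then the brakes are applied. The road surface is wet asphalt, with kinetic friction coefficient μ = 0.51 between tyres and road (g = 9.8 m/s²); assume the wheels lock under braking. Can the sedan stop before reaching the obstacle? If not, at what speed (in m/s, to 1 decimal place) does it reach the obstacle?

No — it strikes the obstacle at 12.1 m/s

a = μg = 0.51 × 9.8 = 4.998 m/s².
Reaction distance = 13.3000 × 1.8 = 23.940 m.
Braking distance needed to stop: v²/(2a) = 176.890 / 9.996 = 17.696 m, so total needed = 23.940 + 17.696 = 41.636 m > 27 m — it cannot stop.
Distance remaining when braking begins: 27 − 23.940 = 3.060 m.
v² = v₀² − 2a·d = 176.890 − 2 × 4.998 × 3.060 = 146.302 m²/s².
v = √146.302 = 12.096 m/s.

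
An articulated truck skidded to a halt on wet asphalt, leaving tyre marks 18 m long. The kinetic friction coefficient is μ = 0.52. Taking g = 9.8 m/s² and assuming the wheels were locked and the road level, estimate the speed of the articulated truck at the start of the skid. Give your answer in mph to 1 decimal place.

Deceleration a = μg = 0.52 × 9.8 = 5.096 m/s².
v = √(2a·d) = √(2 × 5.096 × 18) = √183.456 = 13.5446 m/s.
= 13.5446 ÷ 0.44704 = 30.298 mph.

Initial speed ≈ 30.3 mph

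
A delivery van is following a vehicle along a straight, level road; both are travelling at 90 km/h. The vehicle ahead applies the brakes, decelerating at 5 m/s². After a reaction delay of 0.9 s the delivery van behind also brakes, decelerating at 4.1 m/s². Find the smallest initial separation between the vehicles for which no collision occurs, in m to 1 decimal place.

Minimum gap ≈ 36.2 m

90 km/h ÷ 3.6 = 25.0000 m/s.
Leader travels v²/(2a_L) = 625.000 / 10.000 = 62.500 m before stopping.
Follower covers v·t_r = 25.0000 × 0.9 = 22.500 m while reacting, then v²/(2a_F) = 625.000 / 8.200 = 76.220 m while braking, for a total of 22.500 + 76.220 = 98.720 m.
Since a_F ≤ a_L and the follower starts braking later, the follower is never slower than the leader, so the closest approach is when both have stopped.
Minimum gap = 98.720 − 62.500 = 36.220 m.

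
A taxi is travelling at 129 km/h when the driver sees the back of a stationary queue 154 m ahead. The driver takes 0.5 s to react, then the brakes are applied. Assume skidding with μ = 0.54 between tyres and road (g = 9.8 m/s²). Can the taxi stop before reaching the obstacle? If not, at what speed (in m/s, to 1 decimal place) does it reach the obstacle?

129 km/h ÷ 3.6 = 35.8333 m/s.
a = μg = 0.54 × 9.8 = 5.292 m/s².
Reaction distance = 35.8333 × 0.5 = 17.917 m.
Braking distance = v²/(2a) = 1284.025 / 10.584 = 121.318 m.
Total stopping distance = 17.917 + 121.318 = 139.235 m, vs 154 m available — it stops with 154 − 139.235 = 14.765 m to spare.

Yes — it stops about 14.8 m short of the obstacle, so it never reaches it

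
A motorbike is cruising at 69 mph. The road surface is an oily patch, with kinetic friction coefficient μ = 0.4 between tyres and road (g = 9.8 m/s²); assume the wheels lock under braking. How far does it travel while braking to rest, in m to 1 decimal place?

69 mph × 0.44704 = 30.8458 m/s.
a = μg = 0.4 × 9.8 = 3.920 m/s².
Braking distance = v²/(2a) = 30.8458² / (2 × 3.920) = 951.463 / 7.840 = 121.360 m.

Braking distance ≈ 121.4 m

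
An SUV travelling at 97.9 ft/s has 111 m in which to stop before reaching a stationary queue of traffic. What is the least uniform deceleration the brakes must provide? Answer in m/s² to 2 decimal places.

Required deceleration ≈ 4.01 m/s²

97.9 ft/s × 0.3048 = 29.8399 m/s.
v² = 2a·d ⇒ a = v²/(2d) = 29.8399² / (2 × 111.000) = 890.420 / 222.000 = 4.0109 m/s².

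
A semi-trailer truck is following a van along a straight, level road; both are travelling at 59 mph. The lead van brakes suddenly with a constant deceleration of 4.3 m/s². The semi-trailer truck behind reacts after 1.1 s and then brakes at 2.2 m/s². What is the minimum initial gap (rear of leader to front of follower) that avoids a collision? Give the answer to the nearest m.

59 mph × 0.44704 = 26.3754 m/s.
Leader travels v²/(2a_L) = 695.662 / 8.600 = 80.891 m before stopping.
Follower covers v·t_r = 26.3754 × 1.1 = 29.013 m while reacting, then v²/(2a_F) = 695.662 / 4.400 = 158.105 m while braking, for a total of 29.013 + 158.105 = 187.118 m.
Since a_F ≤ a_L and the follower starts braking later, the follower is never slower than the leader, so the closest approach is when both have stopped.
Minimum gap = 187.118 − 80.891 = 106.227 m.

Minimum gap ≈ 106 m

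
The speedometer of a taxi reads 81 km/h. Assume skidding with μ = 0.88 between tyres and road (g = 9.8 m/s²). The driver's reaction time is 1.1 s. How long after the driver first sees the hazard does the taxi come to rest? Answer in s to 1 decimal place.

Total time ≈ 3.7 s

81 km/h ÷ 3.6 = 22.5000 m/s.
a = μg = 0.88 × 9.8 = 8.624 m/s².
Braking time = v/a = 22.5000 / 8.624 = 2.609 s.
Total = 1.1 + 2.609 = 3.709 s.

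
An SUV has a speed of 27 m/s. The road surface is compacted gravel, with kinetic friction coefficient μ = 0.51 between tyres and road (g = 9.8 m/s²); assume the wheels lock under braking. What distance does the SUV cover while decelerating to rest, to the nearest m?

Braking distance ≈ 73 m

a = μg = 0.51 × 9.8 = 4.998 m/s².
Braking distance = v²/(2a) = 27.0000² / (2 × 4.998) = 729.000 / 9.996 = 72.929 m.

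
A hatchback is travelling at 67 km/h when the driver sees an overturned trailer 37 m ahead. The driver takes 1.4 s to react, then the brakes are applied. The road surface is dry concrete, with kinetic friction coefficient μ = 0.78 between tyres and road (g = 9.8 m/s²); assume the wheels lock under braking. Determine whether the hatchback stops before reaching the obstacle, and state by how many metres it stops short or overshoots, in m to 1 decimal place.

67 km/h ÷ 3.6 = 18.6111 m/s.
a = μg = 0.78 × 9.8 = 7.644 m/s².
Reaction distance = 18.6111 × 1.4 = 26.056 m.
Braking distance = v²/(2a) = 346.373 / 15.288 = 22.657 m.
Total stopping distance = 26.056 + 22.657 = 48.713 m, vs 37 m available — it cannot stop in time and overshoots by 48.713 − 37 = 11.713 m.

No — it overshoots by 11.7 m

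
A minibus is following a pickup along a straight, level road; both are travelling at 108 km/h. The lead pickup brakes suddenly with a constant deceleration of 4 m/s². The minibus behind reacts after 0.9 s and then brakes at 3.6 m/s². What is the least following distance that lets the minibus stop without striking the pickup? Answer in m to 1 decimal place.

108 km/h ÷ 3.6 = 30.0000 m/s.
Leader travels v²/(2a_L) = 900.000 / 8.000 = 112.500 m before stopping.
Follower covers v·t_r = 30.0000 × 0.9 = 27.000 m while reacting, then v²/(2a_F) = 900.000 / 7.200 = 125.000 m while braking, for a total of 27.000 + 125.000 = 152.000 m.
Since a_F ≤ a_L and the follower starts braking later, the follower is never slower than the leader, so the closest approach is when both have stopped.
Minimum gap = 152.000 − 112.500 = 39.500 m.

Minimum gap ≈ 39.5 m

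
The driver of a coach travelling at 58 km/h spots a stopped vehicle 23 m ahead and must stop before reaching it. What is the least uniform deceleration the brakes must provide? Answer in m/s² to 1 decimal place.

Required deceleration ≈ 5.6 m/s²

58 km/h ÷ 3.6 = 16.1111 m/s.
v² = 2a·d ⇒ a = v²/(2d) = 16.1111² / (2 × 23.000) = 259.568 / 46.000 = 5.6428 m/s².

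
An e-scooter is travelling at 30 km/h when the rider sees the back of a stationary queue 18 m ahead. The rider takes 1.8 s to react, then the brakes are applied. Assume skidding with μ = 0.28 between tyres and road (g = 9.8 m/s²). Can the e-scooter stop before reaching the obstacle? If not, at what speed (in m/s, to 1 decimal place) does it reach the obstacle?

30 km/h ÷ 3.6 = 8.3333 m/s.
a = μg = 0.28 × 9.8 = 2.744 m/s².
Reaction distance = 8.3333 × 1.8 = 15.000 m.
Braking distance needed to stop: v²/(2a) = 69.444 / 5.488 = 12.654 m, so total needed = 15.000 + 12.654 = 27.654 m > 18 m — it cannot stop.
Distance remaining when braking begins: 18 − 15.000 = 3.000 m.
v² = v₀² − 2a·d = 69.444 − 2 × 2.744 × 3.000 = 52.980 m²/s².
v = √52.980 = 7.279 m/s.

No — it strikes the obstacle at 7.3 m/s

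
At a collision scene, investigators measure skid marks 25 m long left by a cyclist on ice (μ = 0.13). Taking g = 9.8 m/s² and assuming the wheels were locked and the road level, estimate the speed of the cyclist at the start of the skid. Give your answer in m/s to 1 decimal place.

Initial speed ≈ 8.0 m/s

Deceleration a = μg = 0.13 × 9.8 = 1.274 m/s².
v = √(2a·d) = √(2 × 1.274 × 25) = √63.700 = 7.9812 m/s.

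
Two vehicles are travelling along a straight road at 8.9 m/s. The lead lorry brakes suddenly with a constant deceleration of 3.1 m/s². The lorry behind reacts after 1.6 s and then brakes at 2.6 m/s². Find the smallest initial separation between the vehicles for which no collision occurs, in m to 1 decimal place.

Minimum gap ≈ 16.7 m

Leader travels v²/(2a_L) = 79.210 / 6.200 = 12.776 m before stopping.
Follower covers v·t_r = 8.9000 × 1.6 = 14.240 m while reacting, then v²/(2a_F) = 79.210 / 5.200 = 15.233 m while braking, for a total of 14.240 + 15.233 = 29.473 m.
Since a_F ≤ a_L and the follower starts braking later, the follower is never slower than the leader, so the closest approach is when both have stopped.
Minimum gap = 29.473 − 12.776 = 16.697 m.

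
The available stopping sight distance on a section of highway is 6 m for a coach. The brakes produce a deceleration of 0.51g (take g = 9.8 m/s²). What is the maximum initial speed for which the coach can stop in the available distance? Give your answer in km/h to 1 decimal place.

Maximum speed ≈ 27.9 km/h

a = 0.51 × 9.8 = 4.998 m/s².
v²/(2a) = d ⇒ v = √(2 × 4.998 × 6) = √59.98 = 7.7447 m/s.
7.7447 m/s × 3.6 = 27.881 km/h.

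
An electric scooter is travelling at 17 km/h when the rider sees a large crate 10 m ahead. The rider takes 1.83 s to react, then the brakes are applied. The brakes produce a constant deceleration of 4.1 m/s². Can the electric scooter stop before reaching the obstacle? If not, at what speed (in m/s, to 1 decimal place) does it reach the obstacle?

No — it strikes the obstacle at 3.3 m/s

17 km/h ÷ 3.6 = 4.7222 m/s.
Reaction distance = 4.7222 × 1.83 = 8.642 m.
Braking distance needed to stop: v²/(2a) = 22.299 / 8.200 = 2.719 m, so total needed = 8.642 + 2.719 = 11.361 m > 10 m — it cannot stop.
Distance remaining when braking begins: 10 − 8.642 = 1.358 m.
v² = v₀² − 2a·d = 22.299 − 2 × 4.100 × 1.358 = 11.163 m²/s².
v = √11.163 = 3.341 m/s.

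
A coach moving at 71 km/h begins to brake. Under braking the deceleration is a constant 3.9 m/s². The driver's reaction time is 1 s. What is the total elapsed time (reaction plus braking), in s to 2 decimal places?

Total time ≈ 6.06 s

71 km/h ÷ 3.6 = 19.7222 m/s.
Braking time = v/a = 19.7222 / 3.900 = 5.057 s.
Total = 1 + 5.057 = 6.057 s.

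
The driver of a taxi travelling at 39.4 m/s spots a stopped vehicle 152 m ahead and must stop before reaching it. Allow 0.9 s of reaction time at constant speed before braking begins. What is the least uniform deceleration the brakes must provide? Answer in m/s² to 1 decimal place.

Required deceleration ≈ 6.7 m/s²

Distance covered during reaction = 39.4000 × 0.9 = 35.460 m.
Distance available for braking: 152 − 35.460 = 116.540 m.
v² = 2a·d ⇒ a = v²/(2d) = 39.4000² / (2 × 116.540) = 1552.360 / 233.080 = 6.6602 m/s².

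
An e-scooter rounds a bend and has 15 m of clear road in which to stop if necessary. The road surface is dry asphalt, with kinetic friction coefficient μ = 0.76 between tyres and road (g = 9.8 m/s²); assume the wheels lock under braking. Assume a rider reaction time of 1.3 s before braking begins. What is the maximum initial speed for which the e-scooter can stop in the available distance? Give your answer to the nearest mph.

Maximum speed ≈ 18 mph

a = μg = 0.76 × 9.8 = 7.448 m/s².
Stopping distance: v·t_r + v²/(2a) = 15 with t_r = 1.3 s and a = 7.448 m/s².
So v² + 19.365 v − 223.44 = 0.
Positive root: v = −a·t_r + √((a·t_r)² + 2a·d) = −9.682 + √(93.741 + 223.44) = 8.1276 m/s.
8.1276 m/s ÷ 0.44704 = 18.181 mph.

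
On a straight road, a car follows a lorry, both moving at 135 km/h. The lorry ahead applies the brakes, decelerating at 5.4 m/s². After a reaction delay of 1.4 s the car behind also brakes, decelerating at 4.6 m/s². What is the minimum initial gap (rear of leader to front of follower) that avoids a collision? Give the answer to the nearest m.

135 km/h ÷ 3.6 = 37.5000 m/s.
Leader travels v²/(2a_L) = 1406.250 / 10.800 = 130.208 m before stopping.
Follower covers v·t_r = 37.5000 × 1.4 = 52.500 m while reacting, then v²/(2a_F) = 1406.250 / 9.200 = 152.853 m while braking, for a total of 52.500 + 152.853 = 205.353 m.
Since a_F ≤ a_L and the follower starts braking later, the follower is never slower than the leader, so the closest approach is when both have stopped.
Minimum gap = 205.353 − 130.208 = 75.145 m.

Minimum gap ≈ 75 m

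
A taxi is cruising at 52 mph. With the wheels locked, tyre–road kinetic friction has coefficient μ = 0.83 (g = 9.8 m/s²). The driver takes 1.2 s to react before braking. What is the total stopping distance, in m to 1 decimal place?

52 mph × 0.44704 = 23.2461 m/s.
a = μg = 0.83 × 9.8 = 8.134 m/s².
Reaction distance = v·t_r = 23.2461 × 1.2 = 27.895 m.
Braking distance = v²/(2a) = 23.2461² / (2 × 8.134) = 540.381 / 16.268 = 33.217 m.
Total = 27.895 + 33.217 = 61.112 m.

Total stopping distance ≈ 61.1 m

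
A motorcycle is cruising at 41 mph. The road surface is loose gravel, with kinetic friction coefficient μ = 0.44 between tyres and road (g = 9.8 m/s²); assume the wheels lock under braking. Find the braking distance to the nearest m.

41 mph × 0.44704 = 18.3286 m/s.
a = μg = 0.44 × 9.8 = 4.312 m/s².
Braking distance = v²/(2a) = 18.3286² / (2 × 4.312) = 335.938 / 8.624 = 38.954 m.

Braking distance ≈ 39 m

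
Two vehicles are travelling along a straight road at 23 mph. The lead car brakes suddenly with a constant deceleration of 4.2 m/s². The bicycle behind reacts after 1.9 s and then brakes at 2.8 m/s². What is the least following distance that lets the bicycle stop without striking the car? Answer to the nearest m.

23 mph × 0.44704 = 10.2819 m/s.
Leader travels v²/(2a_L) = 105.717 / 8.400 = 12.585 m before stopping.
Follower covers v·t_r = 10.2819 × 1.9 = 19.536 m while reacting, then v²/(2a_F) = 105.717 / 5.600 = 18.878 m while braking, for a total of 19.536 + 18.878 = 38.414 m.
Since a_F ≤ a_L and the follower starts braking later, the follower is never slower than the leader, so the closest approach is when both have stopped.
Minimum gap = 38.414 − 12.585 = 25.829 m.

Minimum gap ≈ 26 m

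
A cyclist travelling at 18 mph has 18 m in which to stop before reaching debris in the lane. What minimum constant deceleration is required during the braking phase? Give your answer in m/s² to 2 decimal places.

Required deceleration ≈ 1.80 m/s²

18 mph × 0.44704 = 8.0467 m/s.
v² = 2a·d ⇒ a = v²/(2d) = 8.0467² / (2 × 18.000) = 64.749 / 36.000 = 1.7986 m/s².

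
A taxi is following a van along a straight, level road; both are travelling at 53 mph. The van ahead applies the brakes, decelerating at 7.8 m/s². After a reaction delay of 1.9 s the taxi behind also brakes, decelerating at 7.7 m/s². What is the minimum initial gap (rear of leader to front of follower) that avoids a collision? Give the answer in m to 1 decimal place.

Minimum gap ≈ 45.5 m

53 mph × 0.44704 = 23.6931 m/s.
Leader travels v²/(2a_L) = 561.363 / 15.600 = 35.985 m before stopping.
Follower covers v·t_r = 23.6931 × 1.9 = 45.017 m while reacting, then v²/(2a_F) = 561.363 / 15.400 = 36.452 m while braking, for a total of 45.017 + 36.452 = 81.469 m.
Since a_F ≤ a_L and the follower starts braking later, the follower is never slower than the leader, so the closest approach is when both have stopped.
Minimum gap = 81.469 − 35.985 = 45.484 m.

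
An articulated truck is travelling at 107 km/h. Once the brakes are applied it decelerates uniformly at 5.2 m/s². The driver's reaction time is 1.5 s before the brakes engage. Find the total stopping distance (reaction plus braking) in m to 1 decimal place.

107 km/h ÷ 3.6 = 29.7222 m/s.
Reaction distance = v·t_r = 29.7222 × 1.5 = 44.583 m.
Braking distance = v²/(2a) = 29.7222² / (2 × 5.200) = 883.409 / 10.400 = 84.943 m.
Total = 44.583 + 84.943 = 129.526 m.

Total stopping distance ≈ 129.5 m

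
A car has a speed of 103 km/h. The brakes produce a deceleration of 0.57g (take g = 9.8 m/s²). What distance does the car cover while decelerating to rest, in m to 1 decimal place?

103 km/h ÷ 3.6 = 28.6111 m/s.
a = 0.57 × 9.8 = 5.586 m/s².
Braking distance = v²/(2a) = 28.6111² / (2 × 5.586) = 818.595 / 11.172 = 73.272 m.

Braking distance ≈ 73.3 m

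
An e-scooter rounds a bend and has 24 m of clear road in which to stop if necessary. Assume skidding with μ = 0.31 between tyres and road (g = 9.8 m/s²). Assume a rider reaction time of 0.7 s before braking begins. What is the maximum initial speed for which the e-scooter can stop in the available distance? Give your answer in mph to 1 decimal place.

Maximum speed ≈ 22.7 mph

a = μg = 0.31 × 9.8 = 3.038 m/s².
Stopping distance: v·t_r + v²/(2a) = 24 with t_r = 0.7 s and a = 3.038 m/s².
So v² + 4.253 v − 145.82 = 0.
Positive root: v = −a·t_r + √((a·t_r)² + 2a·d) = −2.127 + √(4.524 + 145.82) = 10.1345 m/s.
10.1345 m/s ÷ 0.44704 = 22.670 mph.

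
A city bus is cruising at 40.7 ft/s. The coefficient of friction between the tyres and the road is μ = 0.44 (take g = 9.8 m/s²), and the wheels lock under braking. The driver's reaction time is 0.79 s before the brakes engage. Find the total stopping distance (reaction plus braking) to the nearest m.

40.7 ft/s × 0.3048 = 12.4054 m/s.
a = μg = 0.44 × 9.8 = 4.312 m/s².
Reaction distance = v·t_r = 12.4054 × 0.79 = 9.800 m.
Braking distance = v²/(2a) = 12.4054² / (2 × 4.312) = 153.894 / 8.624 = 17.845 m.
Total = 9.800 + 17.845 = 27.645 m.

Total stopping distance ≈ 28 m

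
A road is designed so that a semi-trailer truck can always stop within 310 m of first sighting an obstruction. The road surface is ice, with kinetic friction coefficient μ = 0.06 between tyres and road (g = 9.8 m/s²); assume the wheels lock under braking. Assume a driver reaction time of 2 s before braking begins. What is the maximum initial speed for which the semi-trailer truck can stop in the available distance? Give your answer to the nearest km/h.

a = μg = 0.06 × 9.8 = 0.588 m/s².
Stopping distance: v·t_r + v²/(2a) = 310 with t_r = 2 s and a = 0.588 m/s².
So v² + 2.352 v − 364.56 = 0.
Positive root: v = −a·t_r + √((a·t_r)² + 2a·d) = −1.176 + √(1.383 + 364.56) = 17.9536 m/s.
17.9536 m/s × 3.6 = 64.633 km/h.

Maximum speed ≈ 65 km/h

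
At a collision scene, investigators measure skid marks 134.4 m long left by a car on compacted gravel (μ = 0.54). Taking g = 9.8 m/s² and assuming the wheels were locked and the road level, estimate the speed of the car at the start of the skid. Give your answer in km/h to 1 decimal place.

Deceleration a = μg = 0.54 × 9.8 = 5.292 m/s².
v = √(2a·d) = √(2 × 5.292 × 134.4) = √1422.490 = 37.7159 m/s.
= 37.7159 × 3.6 = 135.777 km/h.

Initial speed ≈ 135.8 km/h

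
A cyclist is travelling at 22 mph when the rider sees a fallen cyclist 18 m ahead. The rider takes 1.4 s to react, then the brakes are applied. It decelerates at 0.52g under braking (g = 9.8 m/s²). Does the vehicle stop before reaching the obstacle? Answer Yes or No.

No

22 mph × 0.44704 = 9.8349 m/s.
a = 0.52 × 9.8 = 5.096 m/s².
Reaction distance = 9.8349 × 1.4 = 13.769 m.
Braking distance = v²/(2a) = 96.725 / 10.192 = 9.490 m.
Total stopping distance = 13.769 + 9.490 = 23.259 m, vs 18 m available — it cannot stop in time and overshoots by 23.259 − 18 = 5.259 m.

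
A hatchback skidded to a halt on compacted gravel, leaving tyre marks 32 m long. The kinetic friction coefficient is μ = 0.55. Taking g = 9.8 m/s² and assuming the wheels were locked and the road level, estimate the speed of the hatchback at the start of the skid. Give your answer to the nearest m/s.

Initial speed ≈ 19 m/s

Deceleration a = μg = 0.55 × 9.8 = 5.390 m/s².
v = √(2a·d) = √(2 × 5.390 × 32) = √344.960 = 18.5731 m/s.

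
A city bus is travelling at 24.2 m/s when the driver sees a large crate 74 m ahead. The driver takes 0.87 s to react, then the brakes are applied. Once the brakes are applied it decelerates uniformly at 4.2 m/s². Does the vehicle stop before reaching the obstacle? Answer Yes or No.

Reaction distance = 24.2000 × 0.87 = 21.054 m.
Braking distance = v²/(2a) = 585.640 / 8.400 = 69.719 m.
Total stopping distance = 21.054 + 69.719 = 90.773 m, vs 74 m available — it cannot stop in time and overshoots by 90.773 − 74 = 16.773 m.

No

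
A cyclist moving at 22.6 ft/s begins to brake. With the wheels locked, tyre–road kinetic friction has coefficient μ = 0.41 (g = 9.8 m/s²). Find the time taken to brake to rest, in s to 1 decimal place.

Braking time ≈ 1.7 s

22.6 ft/s × 0.3048 = 6.8885 m/s.
a = μg = 0.41 × 9.8 = 4.018 m/s².
Braking time = v/a = 6.8885 / 4.018 = 1.714 s.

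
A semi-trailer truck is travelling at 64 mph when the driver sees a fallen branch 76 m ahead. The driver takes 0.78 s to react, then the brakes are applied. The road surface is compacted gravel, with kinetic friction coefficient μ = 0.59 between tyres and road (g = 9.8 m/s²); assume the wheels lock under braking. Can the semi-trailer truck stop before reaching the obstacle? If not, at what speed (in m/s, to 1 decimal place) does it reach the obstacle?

64 mph × 0.44704 = 28.6106 m/s.
a = μg = 0.59 × 9.8 = 5.782 m/s².
Reaction distance = 28.6106 × 0.78 = 22.316 m.
Braking distance needed to stop: v²/(2a) = 818.566 / 11.564 = 70.786 m, so total needed = 22.316 + 70.786 = 93.102 m > 76 m — it cannot stop.
Distance remaining when braking begins: 76 − 22.316 = 53.684 m.
v² = v₀² − 2a·d = 818.566 − 2 × 5.782 × 53.684 = 197.764 m²/s².
v = √197.764 = 14.063 m/s.

No — it strikes the obstacle at 14.1 m/s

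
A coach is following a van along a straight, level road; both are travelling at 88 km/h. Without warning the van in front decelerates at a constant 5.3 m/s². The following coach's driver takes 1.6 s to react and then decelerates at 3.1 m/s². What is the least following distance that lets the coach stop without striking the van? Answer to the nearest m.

Minimum gap ≈ 79 m

88 km/h ÷ 3.6 = 24.4444 m/s.
Leader travels v²/(2a_L) = 597.529 / 10.600 = 56.371 m before stopping.
Follower covers v·t_r = 24.4444 × 1.6 = 39.111 m while reacting, then v²/(2a_F) = 597.529 / 6.200 = 96.376 m while braking, for a total of 39.111 + 96.376 = 135.487 m.
Since a_F ≤ a_L and the follower starts braking later, the follower is never slower than the leader, so the closest approach is when both have stopped.
Minimum gap = 135.487 − 56.371 = 79.116 m.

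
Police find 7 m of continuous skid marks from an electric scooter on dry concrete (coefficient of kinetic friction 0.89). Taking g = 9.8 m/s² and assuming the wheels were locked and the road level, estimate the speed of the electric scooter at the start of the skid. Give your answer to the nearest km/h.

Deceleration a = μg = 0.89 × 9.8 = 8.722 m/s².
v = √(2a·d) = √(2 × 8.722 × 7) = √122.108 = 11.0502 m/s.
= 11.0502 × 3.6 = 39.781 km/h.

Initial speed ≈ 40 km/h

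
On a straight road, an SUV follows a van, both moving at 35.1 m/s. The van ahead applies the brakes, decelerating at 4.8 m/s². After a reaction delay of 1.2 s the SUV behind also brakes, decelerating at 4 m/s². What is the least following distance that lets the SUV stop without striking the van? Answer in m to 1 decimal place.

Leader travels v²/(2a_L) = 1232.010 / 9.600 = 128.334 m before stopping.
Follower covers v·t_r = 35.1000 × 1.2 = 42.120 m while reacting, then v²/(2a_F) = 1232.010 / 8.000 = 154.001 m while braking, for a total of 42.120 + 154.001 = 196.121 m.
Since a_F ≤ a_L and the follower starts braking later, the follower is never slower than the leader, so the closest approach is when both have stopped.
Minimum gap = 196.121 − 128.334 = 67.787 m.

Minimum gap ≈ 67.8 m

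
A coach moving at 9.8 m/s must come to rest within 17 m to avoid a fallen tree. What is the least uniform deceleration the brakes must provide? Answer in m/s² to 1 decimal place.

Required deceleration ≈ 2.8 m/s²

v² = 2a·d ⇒ a = v²/(2d) = 9.8000² / (2 × 17.000) = 96.040 / 34.000 = 2.8247 m/s².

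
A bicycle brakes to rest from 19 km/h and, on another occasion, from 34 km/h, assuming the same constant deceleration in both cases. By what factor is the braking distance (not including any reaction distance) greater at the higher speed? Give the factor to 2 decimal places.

Braking distance d = v²/(2a), so with a fixed, d ∝ v².
Factor = (34/19)² = 1.7895² = 3.2023.

Factor ≈ 3.20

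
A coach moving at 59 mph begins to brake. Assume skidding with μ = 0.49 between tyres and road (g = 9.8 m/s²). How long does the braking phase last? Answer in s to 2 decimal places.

59 mph × 0.44704 = 26.3754 m/s.
a = μg = 0.49 × 9.8 = 4.802 m/s².
Braking time = v/a = 26.3754 / 4.802 = 5.493 s.

Braking time ≈ 5.49 s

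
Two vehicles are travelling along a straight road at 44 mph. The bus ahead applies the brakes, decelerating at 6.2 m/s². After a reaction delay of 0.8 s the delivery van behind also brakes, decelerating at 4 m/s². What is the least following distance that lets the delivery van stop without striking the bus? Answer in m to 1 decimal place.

Minimum gap ≈ 32.9 m

44 mph × 0.44704 = 19.6698 m/s.
Leader travels v²/(2a_L) = 386.901 / 12.400 = 31.202 m before stopping.
Follower covers v·t_r = 19.6698 × 0.8 = 15.736 m while reacting, then v²/(2a_F) = 386.901 / 8.000 = 48.363 m while braking, for a total of 15.736 + 48.363 = 64.099 m.
Since a_F ≤ a_L and the follower starts braking later, the follower is never slower than the leader, so the closest approach is when both have stopped.
Minimum gap = 64.099 − 31.202 = 32.897 m.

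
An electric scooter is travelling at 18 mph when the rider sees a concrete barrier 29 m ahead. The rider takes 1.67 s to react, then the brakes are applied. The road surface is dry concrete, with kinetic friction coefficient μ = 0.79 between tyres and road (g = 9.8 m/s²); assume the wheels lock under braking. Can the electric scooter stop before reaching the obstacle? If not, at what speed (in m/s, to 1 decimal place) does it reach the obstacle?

18 mph × 0.44704 = 8.0467 m/s.
a = μg = 0.79 × 9.8 = 7.742 m/s².
Reaction distance = 8.0467 × 1.67 = 13.438 m.
Braking distance = v²/(2a) = 64.749 / 15.484 = 4.182 m.
Total stopping distance = 13.438 + 4.182 = 17.620 m, vs 29 m available — it stops with 29 − 17.620 = 11.380 m to spare.

Yes — it stops about 11.4 m short of the obstacle, so it never reaches it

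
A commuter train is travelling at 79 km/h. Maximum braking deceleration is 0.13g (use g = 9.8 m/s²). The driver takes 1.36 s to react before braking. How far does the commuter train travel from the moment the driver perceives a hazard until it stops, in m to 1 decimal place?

Total stopping distance ≈ 218.8 m

79 km/h ÷ 3.6 = 21.9444 m/s.
a = 0.13 × 9.8 = 1.274 m/s².
Reaction distance = v·t_r = 21.9444 × 1.36 = 29.844 m.
Braking distance = v²/(2a) = 21.9444² / (2 × 1.274) = 481.557 / 2.548 = 188.994 m.
Total = 29.844 + 188.994 = 218.838 m.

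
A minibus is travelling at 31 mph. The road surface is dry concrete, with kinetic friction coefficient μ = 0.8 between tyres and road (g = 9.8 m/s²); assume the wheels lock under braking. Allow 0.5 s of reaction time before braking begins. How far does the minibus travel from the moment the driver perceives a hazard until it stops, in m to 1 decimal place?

Total stopping distance ≈ 19.2 m

31 mph × 0.44704 = 13.8582 m/s.
a = μg = 0.8 × 9.8 = 7.840 m/s².
Reaction distance = v·t_r = 13.8582 × 0.5 = 6.929 m.
Braking distance = v²/(2a) = 13.8582² / (2 × 7.840) = 192.050 / 15.680 = 12.248 m.
Total = 6.929 + 12.248 = 19.177 m.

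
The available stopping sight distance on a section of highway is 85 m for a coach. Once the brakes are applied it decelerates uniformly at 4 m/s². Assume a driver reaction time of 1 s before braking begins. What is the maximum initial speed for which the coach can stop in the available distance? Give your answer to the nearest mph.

Stopping distance: v·t_r + v²/(2a) = 85 with t_r = 1 s and a = 4.000 m/s².
So v² + 8.000 v − 680.00 = 0.
Positive root: v = −a·t_r + √((a·t_r)² + 2a·d) = −4.000 + √(16.000 + 680.00) = 22.3818 m/s.
22.3818 m/s ÷ 0.44704 = 50.067 mph.

Maximum speed ≈ 50 mph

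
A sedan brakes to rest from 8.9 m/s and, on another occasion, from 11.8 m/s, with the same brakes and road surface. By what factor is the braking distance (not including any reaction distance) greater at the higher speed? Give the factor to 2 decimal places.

Factor ≈ 1.76

Braking distance d = v²/(2a), so with a fixed, d ∝ v².
Factor = (11.8/8.9)² = 1.3258² = 1.7577.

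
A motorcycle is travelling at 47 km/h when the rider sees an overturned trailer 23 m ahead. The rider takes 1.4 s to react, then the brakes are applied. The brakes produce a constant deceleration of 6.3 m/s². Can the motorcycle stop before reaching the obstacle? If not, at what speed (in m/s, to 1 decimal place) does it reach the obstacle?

No — it strikes the obstacle at 10.5 m/s

47 km/h ÷ 3.6 = 13.0556 m/s.
Reaction distance = 13.0556 × 1.4 = 18.278 m.
Braking distance needed to stop: v²/(2a) = 170.449 / 12.600 = 13.528 m, so total needed = 18.278 + 13.528 = 31.806 m > 23 m — it cannot stop.
Distance remaining when braking begins: 23 − 18.278 = 4.722 m.
v² = v₀² − 2a·d = 170.449 − 2 × 6.300 × 4.722 = 110.952 m²/s².
v = √110.952 = 10.533 m/s.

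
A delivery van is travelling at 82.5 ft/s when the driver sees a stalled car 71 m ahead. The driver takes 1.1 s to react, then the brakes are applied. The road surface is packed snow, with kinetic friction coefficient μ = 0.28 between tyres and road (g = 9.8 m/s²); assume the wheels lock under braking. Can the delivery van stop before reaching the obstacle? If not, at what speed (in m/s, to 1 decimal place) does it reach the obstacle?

No — it strikes the obstacle at 19.9 m/s

82.5 ft/s × 0.3048 = 25.1460 m/s.
a = μg = 0.28 × 9.8 = 2.744 m/s².
Reaction distance = 25.1460 × 1.1 = 27.661 m.
Braking distance needed to stop: v²/(2a) = 632.321 / 5.488 = 115.219 m, so total needed = 27.661 + 115.219 = 142.880 m > 71 m — it cannot stop.
Distance remaining when braking begins: 71 − 27.661 = 43.339 m.
v² = v₀² − 2a·d = 632.321 − 2 × 2.744 × 43.339 = 394.477 m²/s².
v = √394.477 = 19.861 m/s.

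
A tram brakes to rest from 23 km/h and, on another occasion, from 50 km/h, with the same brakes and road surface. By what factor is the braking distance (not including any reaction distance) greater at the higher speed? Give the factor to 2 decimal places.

Factor ≈ 4.73

Braking distance d = v²/(2a), so with a fixed, d ∝ v².
Factor = (50/23)² = 2.1739² = 4.7258.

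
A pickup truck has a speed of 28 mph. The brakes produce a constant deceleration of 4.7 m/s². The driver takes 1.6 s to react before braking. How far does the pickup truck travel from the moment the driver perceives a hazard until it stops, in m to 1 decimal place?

Total stopping distance ≈ 36.7 m

28 mph × 0.44704 = 12.5171 m/s.
Reaction distance = v·t_r = 12.5171 × 1.6 = 20.027 m.
Braking distance = v²/(2a) = 12.5171² / (2 × 4.700) = 156.678 / 9.400 = 16.668 m.
Total = 20.027 + 16.668 = 36.695 m.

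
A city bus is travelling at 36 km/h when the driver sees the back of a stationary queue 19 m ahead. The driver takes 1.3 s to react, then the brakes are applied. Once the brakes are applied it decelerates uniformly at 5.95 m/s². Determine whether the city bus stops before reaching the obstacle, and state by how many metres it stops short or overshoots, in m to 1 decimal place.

No — it overshoots by 2.4 m

36 km/h ÷ 3.6 = 10.0000 m/s.
Reaction distance = 10.0000 × 1.3 = 13.000 m.
Braking distance = v²/(2a) = 100.000 / 11.900 = 8.403 m.
Total stopping distance = 13.000 + 8.403 = 21.403 m, vs 19 m available — it cannot stop in time and overshoots by 21.403 − 19 = 2.403 m.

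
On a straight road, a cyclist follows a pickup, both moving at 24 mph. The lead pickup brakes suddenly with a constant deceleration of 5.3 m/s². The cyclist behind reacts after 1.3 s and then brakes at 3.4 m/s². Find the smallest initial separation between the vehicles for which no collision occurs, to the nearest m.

24 mph × 0.44704 = 10.7290 m/s.
Leader travels v²/(2a_L) = 115.111 / 10.600 = 10.860 m before stopping.
Follower covers v·t_r = 10.7290 × 1.3 = 13.948 m while reacting, then v²/(2a_F) = 115.111 / 6.800 = 16.928 m while braking, for a total of 13.948 + 16.928 = 30.876 m.
Since a_F ≤ a_L and the follower starts braking later, the follower is never slower than the leader, so the closest approach is when both have stopped.
Minimum gap = 30.876 − 10.860 = 20.016 m.

Minimum gap ≈ 20 m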